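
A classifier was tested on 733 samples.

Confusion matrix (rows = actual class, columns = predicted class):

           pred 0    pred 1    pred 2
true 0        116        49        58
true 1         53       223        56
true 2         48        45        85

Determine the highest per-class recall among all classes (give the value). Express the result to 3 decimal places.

Per-class recall (TP/(TP+FN)):
  0: TP=116, FN=49+58=107 → 116/223 = 0.5202
  1: TP=223, FN=53+56=109 → 223/332 = 0.6717
  2: TP=85, FN=48+45=93 → 85/178 = 0.4775
Highest is class '1' with recall = 0.672.

0.672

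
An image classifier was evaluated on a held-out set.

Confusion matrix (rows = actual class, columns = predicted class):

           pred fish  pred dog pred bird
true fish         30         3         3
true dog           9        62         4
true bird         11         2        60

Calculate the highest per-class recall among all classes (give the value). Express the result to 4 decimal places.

Per-class recall (TP/(TP+FN)):
  fish: TP=30, FN=3+3=6 → 30/36 = 0.83333
  dog: TP=62, FN=9+4=13 → 62/75 = 0.82667
  bird: TP=60, FN=11+2=13 → 60/73 = 0.82192
Highest is class 'fish' with recall = 0.8333.

0.8333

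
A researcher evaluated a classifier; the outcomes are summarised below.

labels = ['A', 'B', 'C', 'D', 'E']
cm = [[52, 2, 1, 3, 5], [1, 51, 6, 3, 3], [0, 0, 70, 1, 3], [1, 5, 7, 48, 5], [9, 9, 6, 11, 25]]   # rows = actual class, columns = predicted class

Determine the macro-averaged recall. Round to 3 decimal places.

0.742

Per-class recall (TP/(TP+FN)):
  A: TP=52, FN=2+1+3+5=11 → 52/63 = 0.8254
  B: TP=51, FN=1+6+3+3=13 → 51/64 = 0.7969
  C: TP=70, FN=0+0+1+3=4 → 70/74 = 0.9459
  D: TP=48, FN=1+5+7+5=18 → 48/66 = 0.7273
  E: TP=25, FN=9+9+6+11=35 → 25/60 = 0.4167
Macro-recall = mean = (0.8254 + 0.7969 + 0.9459 + 0.7273 + 0.4167) / 5 = 0.742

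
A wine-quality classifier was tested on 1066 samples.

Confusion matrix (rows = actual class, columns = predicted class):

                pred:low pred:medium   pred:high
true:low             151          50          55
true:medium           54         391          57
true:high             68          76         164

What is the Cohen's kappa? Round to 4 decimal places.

0.4684

Observed agreement pₒ = trace/N = 706/1066 = 0.66229
Expected agreement pₑ = Σ (rowᵢ·colᵢ)/N² = (256·273 + 502·517 + 308·276)/1066² = 0.36470
κ = (pₒ − pₑ)/(1 − pₑ) = (0.66229 − 0.36470)/(1 − 0.36470) = 0.4684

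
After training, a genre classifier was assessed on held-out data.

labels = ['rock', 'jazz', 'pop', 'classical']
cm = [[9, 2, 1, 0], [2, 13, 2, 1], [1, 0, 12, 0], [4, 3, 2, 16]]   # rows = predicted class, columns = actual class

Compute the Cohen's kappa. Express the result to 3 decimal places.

0.646

Observed agreement pₒ = trace/N = 50/68 = 0.7353
Expected agreement pₑ = Σ (rowᵢ·colᵢ)/N² = (16·12 + 18·18 + 17·13 + 17·25)/68² = 0.2513
κ = (pₒ − pₑ)/(1 − pₑ) = (0.7353 − 0.2513)/(1 − 0.2513) = 0.646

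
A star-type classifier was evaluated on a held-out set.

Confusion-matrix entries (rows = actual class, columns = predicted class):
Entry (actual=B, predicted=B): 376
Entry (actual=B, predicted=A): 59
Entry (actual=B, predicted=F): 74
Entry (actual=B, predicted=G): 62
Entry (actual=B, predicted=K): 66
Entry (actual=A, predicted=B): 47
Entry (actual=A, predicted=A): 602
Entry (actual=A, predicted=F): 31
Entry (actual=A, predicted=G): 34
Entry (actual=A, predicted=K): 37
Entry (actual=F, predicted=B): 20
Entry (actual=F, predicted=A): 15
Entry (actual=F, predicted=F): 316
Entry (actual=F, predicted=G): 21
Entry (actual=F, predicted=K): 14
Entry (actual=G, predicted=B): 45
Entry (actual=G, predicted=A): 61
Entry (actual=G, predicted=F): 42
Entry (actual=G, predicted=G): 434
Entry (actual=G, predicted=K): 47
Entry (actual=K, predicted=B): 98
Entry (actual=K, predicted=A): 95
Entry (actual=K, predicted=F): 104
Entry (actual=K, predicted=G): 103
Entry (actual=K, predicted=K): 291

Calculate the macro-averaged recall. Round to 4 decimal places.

0.6643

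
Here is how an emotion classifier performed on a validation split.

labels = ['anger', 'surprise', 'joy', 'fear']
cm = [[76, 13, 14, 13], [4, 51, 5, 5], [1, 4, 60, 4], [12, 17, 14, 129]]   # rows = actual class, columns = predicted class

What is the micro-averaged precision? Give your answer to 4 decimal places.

0.7488

Micro-averaging pools counts across classes: ΣTP=316, ΣFP=106, ΣFN=106.
Micro-precision = TP/(TP+FP) on pooled counts = 0.7488 (equals overall accuracy in single-label multiclass).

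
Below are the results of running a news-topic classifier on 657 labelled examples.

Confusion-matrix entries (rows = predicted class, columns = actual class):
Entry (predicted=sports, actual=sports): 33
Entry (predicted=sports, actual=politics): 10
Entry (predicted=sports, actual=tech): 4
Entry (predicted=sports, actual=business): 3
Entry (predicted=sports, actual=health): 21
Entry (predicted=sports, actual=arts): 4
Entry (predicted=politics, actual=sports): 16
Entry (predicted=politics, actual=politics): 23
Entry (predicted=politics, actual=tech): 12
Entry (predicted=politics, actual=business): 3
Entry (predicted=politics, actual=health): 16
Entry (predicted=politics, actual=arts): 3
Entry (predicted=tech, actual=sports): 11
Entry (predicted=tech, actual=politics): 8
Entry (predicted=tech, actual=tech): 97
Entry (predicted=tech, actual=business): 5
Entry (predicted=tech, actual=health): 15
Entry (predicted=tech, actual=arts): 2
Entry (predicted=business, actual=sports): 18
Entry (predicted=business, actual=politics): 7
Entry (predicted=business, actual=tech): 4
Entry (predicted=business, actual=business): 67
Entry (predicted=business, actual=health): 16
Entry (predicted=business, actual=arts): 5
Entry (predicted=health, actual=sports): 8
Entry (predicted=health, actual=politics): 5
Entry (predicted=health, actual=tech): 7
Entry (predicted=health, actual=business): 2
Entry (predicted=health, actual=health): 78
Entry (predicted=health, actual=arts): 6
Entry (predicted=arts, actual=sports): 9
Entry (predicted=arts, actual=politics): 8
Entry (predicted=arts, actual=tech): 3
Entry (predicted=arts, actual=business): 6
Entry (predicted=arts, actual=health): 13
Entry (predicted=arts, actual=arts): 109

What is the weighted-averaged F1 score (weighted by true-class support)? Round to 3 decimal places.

0.613

Per-class F1 score (2·TP/(2·TP+FP+FN)):
  sports: TP=33, FP=10+4+3+21+4=42, FN=16+11+18+8+9=62 → 66/170 = 0.3882
  politics: TP=23, FP=16+12+3+16+3=50, FN=10+8+7+5+8=38 → 46/134 = 0.3433
  tech: TP=97, FP=11+8+5+15+2=41, FN=4+12+4+7+3=30 → 194/265 = 0.7321
  business: TP=67, FP=18+7+4+16+5=50, FN=3+3+5+2+6=19 → 134/203 = 0.6601
  health: TP=78, FP=8+5+7+2+6=28, FN=21+16+15+16+13=81 → 156/265 = 0.5887
  arts: TP=109, FP=9+8+3+6+13=39, FN=4+3+2+5+6=20 → 218/277 = 0.7870
Weighted-F1 score = Σ (supportᵢ/N)·F1 scoreᵢ with N=657: (95/657)·0.3882 + (61/657)·0.3433 + (127/657)·0.7321 + (86/657)·0.6601 + (159/657)·0.5887 + (129/657)·0.7870 = 0.613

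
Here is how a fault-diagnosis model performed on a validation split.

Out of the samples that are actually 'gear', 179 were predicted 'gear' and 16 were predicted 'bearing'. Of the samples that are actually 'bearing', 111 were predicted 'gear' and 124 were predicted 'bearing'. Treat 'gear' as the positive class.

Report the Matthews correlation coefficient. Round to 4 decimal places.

0.4734

MCC = (TP·TN − FP·FN) / √((TP+FP)(TP+FN)(TN+FP)(TN+FN))
Numerator = 179·124 − 111·16 = 20420
Denominator = √(290·195·235·140) = √1860495000 = 43133.4557
MCC = 20420 / 43133.4557 = 0.4734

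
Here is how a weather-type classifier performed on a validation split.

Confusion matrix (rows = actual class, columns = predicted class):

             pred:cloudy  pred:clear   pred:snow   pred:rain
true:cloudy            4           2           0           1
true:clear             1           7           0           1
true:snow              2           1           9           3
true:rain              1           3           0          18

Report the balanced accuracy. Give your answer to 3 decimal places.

0.692

Balanced accuracy = mean of per-class recall.
  cloudy: recall = 4/7 = 0.5714
  clear: recall = 7/9 = 0.7778
  snow: recall = 9/15 = 0.6000
  rain: recall = 18/22 = 0.8182
Mean = (0.5714 + 0.7778 + 0.6000 + 0.8182) / 4 = 0.692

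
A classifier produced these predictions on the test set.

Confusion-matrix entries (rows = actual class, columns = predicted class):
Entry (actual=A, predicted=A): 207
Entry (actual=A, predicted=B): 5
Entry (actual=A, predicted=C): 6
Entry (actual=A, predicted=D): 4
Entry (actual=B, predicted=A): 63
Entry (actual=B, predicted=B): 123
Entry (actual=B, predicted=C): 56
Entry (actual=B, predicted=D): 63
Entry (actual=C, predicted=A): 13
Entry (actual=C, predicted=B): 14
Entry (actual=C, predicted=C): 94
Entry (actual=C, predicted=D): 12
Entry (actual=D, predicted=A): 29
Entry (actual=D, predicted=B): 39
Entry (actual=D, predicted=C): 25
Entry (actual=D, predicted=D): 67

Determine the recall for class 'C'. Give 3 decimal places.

0.707

Treat 'C' as positive and all other classes as negative.
recall = TP/(TP+FN).
C: TP=94, FN=13+14+12=39 → 94/133 = 0.7068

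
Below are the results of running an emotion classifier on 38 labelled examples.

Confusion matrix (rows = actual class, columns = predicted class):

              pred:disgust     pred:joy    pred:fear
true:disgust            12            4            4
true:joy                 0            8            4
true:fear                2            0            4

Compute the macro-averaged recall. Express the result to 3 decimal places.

Per-class recall (TP/(TP+FN)):
  disgust: TP=12, FN=4+4=8 → 12/20 = 0.6000
  joy: TP=8, FN=0+4=4 → 8/12 = 0.6667
  fear: TP=4, FN=2+0=2 → 4/6 = 0.6667
Macro-recall = mean = (0.6000 + 0.6667 + 0.6667) / 3 = 0.644

0.644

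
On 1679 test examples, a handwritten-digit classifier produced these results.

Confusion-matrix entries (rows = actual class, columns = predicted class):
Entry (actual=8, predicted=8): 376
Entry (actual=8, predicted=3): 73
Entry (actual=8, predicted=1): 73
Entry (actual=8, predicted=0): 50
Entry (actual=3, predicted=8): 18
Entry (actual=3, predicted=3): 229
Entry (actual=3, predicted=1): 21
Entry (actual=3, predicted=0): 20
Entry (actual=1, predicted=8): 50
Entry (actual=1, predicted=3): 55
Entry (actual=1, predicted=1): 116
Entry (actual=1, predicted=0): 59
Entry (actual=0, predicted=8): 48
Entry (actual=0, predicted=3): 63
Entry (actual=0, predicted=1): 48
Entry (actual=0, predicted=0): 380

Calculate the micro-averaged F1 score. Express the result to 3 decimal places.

0.656

Micro-averaging pools counts across classes: ΣTP=1101, ΣFP=578, ΣFN=578.
Micro-F1 score = 2·TP/(2·TP+FP+FN) on pooled counts = 0.656 (equals overall accuracy in single-label multiclass).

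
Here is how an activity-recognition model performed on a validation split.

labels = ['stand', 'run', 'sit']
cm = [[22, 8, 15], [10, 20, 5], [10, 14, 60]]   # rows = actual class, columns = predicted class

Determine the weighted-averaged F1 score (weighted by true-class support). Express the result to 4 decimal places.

Per-class F1 score (2·TP/(2·TP+FP+FN)):
  stand: TP=22, FP=10+10=20, FN=8+15=23 → 44/87 = 0.50575
  run: TP=20, FP=8+14=22, FN=10+5=15 → 40/77 = 0.51948
  sit: TP=60, FP=15+5=20, FN=10+14=24 → 120/164 = 0.73171
Weighted-F1 score = Σ (supportᵢ/N)·F1 scoreᵢ with N=164: (45/164)·0.50575 + (35/164)·0.51948 + (84/164)·0.73171 = 0.6244

0.6244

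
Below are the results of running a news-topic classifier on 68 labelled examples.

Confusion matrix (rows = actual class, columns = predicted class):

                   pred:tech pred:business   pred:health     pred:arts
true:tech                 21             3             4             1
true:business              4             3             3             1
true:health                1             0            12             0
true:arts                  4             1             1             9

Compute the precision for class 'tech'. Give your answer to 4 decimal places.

0.7000

Treat 'tech' as positive and all other classes as negative.
precision = TP/(TP+FP).
tech: TP=21, FP=4+1+4=9 → 21/30 = 0.70000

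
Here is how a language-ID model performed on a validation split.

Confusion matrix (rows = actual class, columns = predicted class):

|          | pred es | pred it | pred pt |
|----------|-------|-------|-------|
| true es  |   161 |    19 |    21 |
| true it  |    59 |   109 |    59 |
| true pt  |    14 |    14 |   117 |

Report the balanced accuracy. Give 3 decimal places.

0.696

Balanced accuracy = mean of per-class recall.
  es: recall = 161/201 = 0.8010
  it: recall = 109/227 = 0.4802
  pt: recall = 117/145 = 0.8069
Mean = (0.8010 + 0.4802 + 0.8069) / 3 = 0.696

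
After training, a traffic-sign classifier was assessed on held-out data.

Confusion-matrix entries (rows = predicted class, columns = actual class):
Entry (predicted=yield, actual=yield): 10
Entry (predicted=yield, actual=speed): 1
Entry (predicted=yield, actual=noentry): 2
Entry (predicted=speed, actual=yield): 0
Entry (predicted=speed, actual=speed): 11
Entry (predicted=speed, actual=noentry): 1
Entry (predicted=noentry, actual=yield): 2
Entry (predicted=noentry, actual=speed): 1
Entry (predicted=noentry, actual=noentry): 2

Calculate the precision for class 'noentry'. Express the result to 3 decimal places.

0.400

Take TP from the diagonal, FP from the rest of the 'noentry' prediction marginal, FN from the rest of the 'noentry' actual marginal.
precision = TP/(TP+FP).
noentry: TP=2, FP=2+1=3 → 2/5 = 0.4000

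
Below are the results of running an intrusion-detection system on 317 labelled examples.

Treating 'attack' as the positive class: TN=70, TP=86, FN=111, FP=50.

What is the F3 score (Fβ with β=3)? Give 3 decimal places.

Fβ = (1+β²)·TP / ((1+β²)·TP + β²·FN + FP), with β²=9
= 10·86 / (10·86 + 9·111 + 50) = 0.450

0.450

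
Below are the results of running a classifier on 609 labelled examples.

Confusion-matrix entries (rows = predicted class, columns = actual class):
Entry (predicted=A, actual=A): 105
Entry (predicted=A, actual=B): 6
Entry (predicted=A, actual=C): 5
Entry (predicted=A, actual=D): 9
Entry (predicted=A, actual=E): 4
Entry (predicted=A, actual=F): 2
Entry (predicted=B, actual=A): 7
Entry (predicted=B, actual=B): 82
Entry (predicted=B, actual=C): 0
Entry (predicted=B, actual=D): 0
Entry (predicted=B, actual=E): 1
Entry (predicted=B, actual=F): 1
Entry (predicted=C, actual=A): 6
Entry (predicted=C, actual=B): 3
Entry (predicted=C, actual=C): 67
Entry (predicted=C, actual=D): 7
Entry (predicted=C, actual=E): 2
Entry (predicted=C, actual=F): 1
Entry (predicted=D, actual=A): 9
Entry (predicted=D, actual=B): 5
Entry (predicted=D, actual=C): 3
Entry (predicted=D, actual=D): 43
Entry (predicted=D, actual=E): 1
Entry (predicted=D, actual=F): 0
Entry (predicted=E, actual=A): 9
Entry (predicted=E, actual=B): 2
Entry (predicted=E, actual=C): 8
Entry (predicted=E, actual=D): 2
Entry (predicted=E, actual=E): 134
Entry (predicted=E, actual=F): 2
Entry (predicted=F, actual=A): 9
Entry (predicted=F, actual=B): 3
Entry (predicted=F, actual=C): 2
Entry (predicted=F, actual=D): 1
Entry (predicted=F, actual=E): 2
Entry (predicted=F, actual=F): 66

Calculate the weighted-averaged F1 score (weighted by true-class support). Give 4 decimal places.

0.8146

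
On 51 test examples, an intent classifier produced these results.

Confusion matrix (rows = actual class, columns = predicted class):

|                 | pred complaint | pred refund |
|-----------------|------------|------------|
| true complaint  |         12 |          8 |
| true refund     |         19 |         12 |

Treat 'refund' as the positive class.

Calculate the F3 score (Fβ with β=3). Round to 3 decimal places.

0.401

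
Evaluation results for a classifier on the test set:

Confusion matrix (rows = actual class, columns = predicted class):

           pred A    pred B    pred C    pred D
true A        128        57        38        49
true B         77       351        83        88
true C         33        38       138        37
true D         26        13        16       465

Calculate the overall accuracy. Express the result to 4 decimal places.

Accuracy = trace / total = (128+351+138+465=1082) / 1637 = 1082/1637 = 0.6610

0.6610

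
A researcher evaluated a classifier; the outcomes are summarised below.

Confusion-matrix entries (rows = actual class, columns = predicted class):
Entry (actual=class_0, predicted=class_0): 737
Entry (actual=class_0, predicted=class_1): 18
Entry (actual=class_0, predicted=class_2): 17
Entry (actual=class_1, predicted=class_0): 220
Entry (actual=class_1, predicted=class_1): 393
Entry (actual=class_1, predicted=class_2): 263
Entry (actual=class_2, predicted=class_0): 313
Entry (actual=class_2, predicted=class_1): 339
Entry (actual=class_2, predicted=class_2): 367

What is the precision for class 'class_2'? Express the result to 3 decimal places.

0.567

Take TP from the diagonal, FP from the rest of the 'class_2' prediction marginal, FN from the rest of the 'class_2' actual marginal.
precision = TP/(TP+FP).
class_2: TP=367, FP=17+263=280 → 367/647 = 0.5672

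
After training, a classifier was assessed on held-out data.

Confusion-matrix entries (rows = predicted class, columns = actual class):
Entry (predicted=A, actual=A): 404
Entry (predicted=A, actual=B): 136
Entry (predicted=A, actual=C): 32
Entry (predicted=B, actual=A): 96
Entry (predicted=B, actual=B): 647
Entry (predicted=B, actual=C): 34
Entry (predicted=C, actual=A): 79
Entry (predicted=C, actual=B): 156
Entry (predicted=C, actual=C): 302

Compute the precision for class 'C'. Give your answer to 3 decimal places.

One-vs-rest for 'C': TP = diagonal; FP = other classes predicted 'C'; FN = 'C' predicted as other.
precision = TP/(TP+FP).
C: TP=302, FP=79+156=235 → 302/537 = 0.5624

0.562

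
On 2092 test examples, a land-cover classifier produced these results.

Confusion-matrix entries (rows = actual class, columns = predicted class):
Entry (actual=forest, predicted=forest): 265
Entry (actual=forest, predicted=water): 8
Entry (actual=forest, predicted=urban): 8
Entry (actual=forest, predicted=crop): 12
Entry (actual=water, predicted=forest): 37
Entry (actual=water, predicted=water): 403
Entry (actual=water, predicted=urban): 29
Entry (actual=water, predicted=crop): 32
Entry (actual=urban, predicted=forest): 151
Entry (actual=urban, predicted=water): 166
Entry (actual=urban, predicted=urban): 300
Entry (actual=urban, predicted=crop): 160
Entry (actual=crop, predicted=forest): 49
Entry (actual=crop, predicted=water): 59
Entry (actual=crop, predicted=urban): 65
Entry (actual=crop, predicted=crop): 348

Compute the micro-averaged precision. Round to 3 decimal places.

0.629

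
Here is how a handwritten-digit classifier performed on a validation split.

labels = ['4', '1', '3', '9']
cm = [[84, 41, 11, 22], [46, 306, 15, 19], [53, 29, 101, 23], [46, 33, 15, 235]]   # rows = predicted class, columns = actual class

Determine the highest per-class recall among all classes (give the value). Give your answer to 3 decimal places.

Per-class recall (TP/(TP+FN)):
  4: TP=84, FN=46+53+46=145 → 84/229 = 0.3668
  1: TP=306, FN=41+29+33=103 → 306/409 = 0.7482
  3: TP=101, FN=11+15+15=41 → 101/142 = 0.7113
  9: TP=235, FN=22+19+23=64 → 235/299 = 0.7860
Highest is class '9' with recall = 0.786.

0.786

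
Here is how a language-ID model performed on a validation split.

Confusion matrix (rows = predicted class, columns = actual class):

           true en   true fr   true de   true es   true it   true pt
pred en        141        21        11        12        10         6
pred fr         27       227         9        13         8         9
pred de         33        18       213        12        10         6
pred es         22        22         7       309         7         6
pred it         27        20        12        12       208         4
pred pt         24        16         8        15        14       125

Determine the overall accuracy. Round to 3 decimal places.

0.744

Accuracy = trace / total = (141+227+213+309+208+125=1223) / 1644 = 1223/1644 = 0.744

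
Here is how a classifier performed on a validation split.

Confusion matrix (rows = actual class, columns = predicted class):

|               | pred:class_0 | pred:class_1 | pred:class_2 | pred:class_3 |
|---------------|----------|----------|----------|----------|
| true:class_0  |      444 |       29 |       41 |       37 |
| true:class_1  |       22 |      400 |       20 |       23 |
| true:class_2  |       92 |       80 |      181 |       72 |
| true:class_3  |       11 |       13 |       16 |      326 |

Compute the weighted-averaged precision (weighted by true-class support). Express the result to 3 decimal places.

Per-class precision (TP/(TP+FP)):
  class_0: TP=444, FP=22+92+11=125 → 444/569 = 0.7803
  class_1: TP=400, FP=29+80+13=122 → 400/522 = 0.7663
  class_2: TP=181, FP=41+20+16=77 → 181/258 = 0.7016
  class_3: TP=326, FP=37+23+72=132 → 326/458 = 0.7118
Weighted-precision = Σ (supportᵢ/N)·precisionᵢ with N=1807: (551/1807)·0.7803 + (465/1807)·0.7663 + (425/1807)·0.7016 + (366/1807)·0.7118 = 0.744

0.744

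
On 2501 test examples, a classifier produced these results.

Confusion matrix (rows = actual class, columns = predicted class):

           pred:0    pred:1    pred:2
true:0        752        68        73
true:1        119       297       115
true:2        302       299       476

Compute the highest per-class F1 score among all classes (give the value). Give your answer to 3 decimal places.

0.728

Per-class F1 score (2·TP/(2·TP+FP+FN)):
  0: TP=752, FP=119+302=421, FN=68+73=141 → 1504/2066 = 0.7280
  1: TP=297, FP=68+299=367, FN=119+115=234 → 594/1195 = 0.4971
  2: TP=476, FP=73+115=188, FN=302+299=601 → 952/1741 = 0.5468
Highest is class '0' with F1 score = 0.728.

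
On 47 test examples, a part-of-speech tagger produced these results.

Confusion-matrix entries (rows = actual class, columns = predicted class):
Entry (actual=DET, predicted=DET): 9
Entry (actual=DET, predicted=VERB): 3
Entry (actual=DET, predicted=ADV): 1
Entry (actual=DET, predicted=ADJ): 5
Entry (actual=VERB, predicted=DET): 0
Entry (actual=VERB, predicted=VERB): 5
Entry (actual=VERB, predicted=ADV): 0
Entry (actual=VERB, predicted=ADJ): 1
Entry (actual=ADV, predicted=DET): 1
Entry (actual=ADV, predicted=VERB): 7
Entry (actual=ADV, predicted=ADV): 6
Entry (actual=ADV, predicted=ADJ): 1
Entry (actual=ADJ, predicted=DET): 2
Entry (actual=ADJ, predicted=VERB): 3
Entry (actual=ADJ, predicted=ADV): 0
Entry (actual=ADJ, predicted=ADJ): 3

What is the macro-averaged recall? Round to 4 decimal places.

Per-class recall (TP/(TP+FN)):
  DET: TP=9, FN=3+1+5=9 → 9/18 = 0.50000
  VERB: TP=5, FN=0+0+1=1 → 5/6 = 0.83333
  ADV: TP=6, FN=1+7+1=9 → 6/15 = 0.40000
  ADJ: TP=3, FN=2+3+0=5 → 3/8 = 0.37500
Macro-recall = mean = (0.50000 + 0.83333 + 0.40000 + 0.37500) / 4 = 0.5271

0.5271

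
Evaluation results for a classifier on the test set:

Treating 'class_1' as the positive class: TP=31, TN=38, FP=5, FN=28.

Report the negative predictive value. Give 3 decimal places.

0.576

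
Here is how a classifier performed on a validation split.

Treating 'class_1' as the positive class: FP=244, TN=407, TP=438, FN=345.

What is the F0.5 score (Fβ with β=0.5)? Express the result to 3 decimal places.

0.624

Fβ = (1+β²)·TP / ((1+β²)·TP + β²·FN + FP), with β²=1/4
= 1.25·438 / (1.25·438 + 0.25·345 + 244) = 0.624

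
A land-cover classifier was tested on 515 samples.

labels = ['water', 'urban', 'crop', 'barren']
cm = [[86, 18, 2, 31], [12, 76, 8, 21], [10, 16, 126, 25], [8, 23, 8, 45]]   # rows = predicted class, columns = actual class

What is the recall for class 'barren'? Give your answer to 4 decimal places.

Treat 'barren' as positive and all other classes as negative.
recall = TP/(TP+FN).
barren: TP=45, FN=31+21+25=77 → 45/122 = 0.36885

0.3689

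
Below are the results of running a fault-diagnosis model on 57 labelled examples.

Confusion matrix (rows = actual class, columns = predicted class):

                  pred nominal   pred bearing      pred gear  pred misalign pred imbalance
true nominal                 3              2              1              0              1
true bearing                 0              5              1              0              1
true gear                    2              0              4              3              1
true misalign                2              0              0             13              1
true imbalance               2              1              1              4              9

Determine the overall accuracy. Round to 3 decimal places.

0.596

Accuracy = trace / total = (3+5+4+13+9=34) / 57 = 34/57 = 0.596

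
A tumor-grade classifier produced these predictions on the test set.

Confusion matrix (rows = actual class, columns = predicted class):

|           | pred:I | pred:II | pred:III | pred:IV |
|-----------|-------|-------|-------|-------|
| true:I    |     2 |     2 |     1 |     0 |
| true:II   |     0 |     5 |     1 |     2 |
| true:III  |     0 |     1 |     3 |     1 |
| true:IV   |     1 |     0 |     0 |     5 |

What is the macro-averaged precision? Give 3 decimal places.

0.629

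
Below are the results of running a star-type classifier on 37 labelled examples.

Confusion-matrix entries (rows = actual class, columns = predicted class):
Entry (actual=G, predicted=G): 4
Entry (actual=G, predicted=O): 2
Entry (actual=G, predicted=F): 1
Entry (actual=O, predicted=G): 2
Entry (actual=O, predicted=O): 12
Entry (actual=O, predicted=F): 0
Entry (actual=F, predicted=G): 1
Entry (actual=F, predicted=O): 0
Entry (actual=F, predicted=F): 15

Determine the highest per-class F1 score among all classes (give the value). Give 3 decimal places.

0.938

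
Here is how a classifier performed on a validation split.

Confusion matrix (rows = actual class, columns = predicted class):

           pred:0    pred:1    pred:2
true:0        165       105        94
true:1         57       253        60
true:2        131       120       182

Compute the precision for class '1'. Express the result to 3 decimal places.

0.529

Take TP from the diagonal, FP from the rest of the '1' prediction marginal, FN from the rest of the '1' actual marginal.
precision = TP/(TP+FP).
1: TP=253, FP=105+120=225 → 253/478 = 0.5293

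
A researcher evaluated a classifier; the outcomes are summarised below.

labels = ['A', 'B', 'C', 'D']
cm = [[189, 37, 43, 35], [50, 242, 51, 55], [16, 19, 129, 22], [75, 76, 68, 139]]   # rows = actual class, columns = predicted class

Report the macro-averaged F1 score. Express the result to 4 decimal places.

0.5551

Per-class F1 score (2·TP/(2·TP+FP+FN)):
  A: TP=189, FP=50+16+75=141, FN=37+43+35=115 → 378/634 = 0.59621
  B: TP=242, FP=37+19+76=132, FN=50+51+55=156 → 484/772 = 0.62694
  C: TP=129, FP=43+51+68=162, FN=16+19+22=57 → 258/477 = 0.54088
  D: TP=139, FP=35+55+22=112, FN=75+76+68=219 → 278/609 = 0.45649
Macro-F1 score = mean = (0.59621 + 0.62694 + 0.54088 + 0.45649) / 4 = 0.5551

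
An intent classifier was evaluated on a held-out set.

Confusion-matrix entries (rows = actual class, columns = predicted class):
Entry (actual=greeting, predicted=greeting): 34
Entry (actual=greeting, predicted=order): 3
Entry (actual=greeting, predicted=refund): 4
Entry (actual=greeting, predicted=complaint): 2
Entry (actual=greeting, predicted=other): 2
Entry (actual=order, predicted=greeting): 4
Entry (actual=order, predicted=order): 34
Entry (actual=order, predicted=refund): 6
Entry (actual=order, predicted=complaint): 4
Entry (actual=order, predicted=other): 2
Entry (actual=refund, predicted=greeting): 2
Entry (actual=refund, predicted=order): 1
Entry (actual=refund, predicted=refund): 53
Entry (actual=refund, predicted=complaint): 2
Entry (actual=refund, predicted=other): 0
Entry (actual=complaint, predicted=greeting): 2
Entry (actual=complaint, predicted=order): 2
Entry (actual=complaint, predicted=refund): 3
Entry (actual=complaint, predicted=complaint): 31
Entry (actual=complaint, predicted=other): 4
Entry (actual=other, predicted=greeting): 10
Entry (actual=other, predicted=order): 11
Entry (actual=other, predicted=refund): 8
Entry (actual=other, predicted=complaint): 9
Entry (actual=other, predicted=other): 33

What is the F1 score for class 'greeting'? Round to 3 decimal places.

One-vs-rest for 'greeting': TP = diagonal; FP = other classes predicted 'greeting'; FN = 'greeting' predicted as other.
F1 score = 2·TP/(2·TP+FP+FN).
greeting: TP=34, FP=4+2+2+10=18, FN=3+4+2+2=11 → 68/97 = 0.7010

0.701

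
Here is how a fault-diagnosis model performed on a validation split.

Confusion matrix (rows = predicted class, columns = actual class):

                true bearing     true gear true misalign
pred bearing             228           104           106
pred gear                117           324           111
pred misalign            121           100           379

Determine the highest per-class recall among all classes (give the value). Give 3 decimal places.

0.636

Per-class recall (TP/(TP+FN)):
  bearing: TP=228, FN=117+121=238 → 228/466 = 0.4893
  gear: TP=324, FN=104+100=204 → 324/528 = 0.6136
  misalign: TP=379, FN=106+111=217 → 379/596 = 0.6359
Highest is class 'misalign' with recall = 0.636.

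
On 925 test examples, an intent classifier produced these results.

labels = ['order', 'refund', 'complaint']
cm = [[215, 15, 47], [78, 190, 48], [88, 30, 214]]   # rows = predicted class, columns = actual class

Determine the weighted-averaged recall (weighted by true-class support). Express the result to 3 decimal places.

Per-class recall (TP/(TP+FN)):
  order: TP=215, FN=78+88=166 → 215/381 = 0.5643
  refund: TP=190, FN=15+30=45 → 190/235 = 0.8085
  complaint: TP=214, FN=47+48=95 → 214/309 = 0.6926
Weighted-recall = Σ (supportᵢ/N)·recallᵢ with N=925: (381/925)·0.5643 + (235/925)·0.8085 + (309/925)·0.6926 = 0.669

0.669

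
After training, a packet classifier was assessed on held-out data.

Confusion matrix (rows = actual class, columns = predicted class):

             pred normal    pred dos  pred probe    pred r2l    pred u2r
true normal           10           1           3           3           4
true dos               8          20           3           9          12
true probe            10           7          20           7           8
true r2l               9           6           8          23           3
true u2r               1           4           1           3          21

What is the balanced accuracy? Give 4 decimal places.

0.4830

Balanced accuracy = mean of per-class recall.
  normal: recall = 10/21 = 0.47619
  dos: recall = 20/52 = 0.38462
  probe: recall = 20/52 = 0.38462
  r2l: recall = 23/49 = 0.46939
  u2r: recall = 21/30 = 0.70000
Mean = (0.47619 + 0.38462 + 0.38462 + 0.46939 + 0.70000) / 5 = 0.4830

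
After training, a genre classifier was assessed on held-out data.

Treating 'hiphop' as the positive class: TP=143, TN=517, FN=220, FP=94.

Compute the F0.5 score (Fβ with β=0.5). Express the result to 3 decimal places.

0.545

Fβ = (1+β²)·TP / ((1+β²)·TP + β²·FN + FP), with β²=1/4
= 1.25·143 / (1.25·143 + 0.25·220 + 94) = 0.545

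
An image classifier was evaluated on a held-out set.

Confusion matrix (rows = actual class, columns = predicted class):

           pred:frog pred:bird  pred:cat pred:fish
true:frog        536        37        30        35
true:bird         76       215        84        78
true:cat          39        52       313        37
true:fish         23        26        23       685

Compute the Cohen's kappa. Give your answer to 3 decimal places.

0.677

Observed agreement pₒ = trace/N = 1749/2289 = 0.7641
Expected agreement pₑ = Σ (rowᵢ·colᵢ)/N² = (638·674 + 453·330 + 441·450 + 757·835)/2289² = 0.2691
κ = (pₒ − pₑ)/(1 − pₑ) = (0.7641 − 0.2691)/(1 − 0.2691) = 0.677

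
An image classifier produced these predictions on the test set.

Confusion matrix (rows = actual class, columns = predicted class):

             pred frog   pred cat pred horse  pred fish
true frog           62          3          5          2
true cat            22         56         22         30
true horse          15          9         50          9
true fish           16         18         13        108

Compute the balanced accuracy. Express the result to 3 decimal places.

Balanced accuracy = mean of per-class recall.
  frog: recall = 62/72 = 0.8611
  cat: recall = 56/130 = 0.4308
  horse: recall = 50/83 = 0.6024
  fish: recall = 108/155 = 0.6968
Mean = (0.8611 + 0.4308 + 0.6024 + 0.6968) / 4 = 0.648

0.648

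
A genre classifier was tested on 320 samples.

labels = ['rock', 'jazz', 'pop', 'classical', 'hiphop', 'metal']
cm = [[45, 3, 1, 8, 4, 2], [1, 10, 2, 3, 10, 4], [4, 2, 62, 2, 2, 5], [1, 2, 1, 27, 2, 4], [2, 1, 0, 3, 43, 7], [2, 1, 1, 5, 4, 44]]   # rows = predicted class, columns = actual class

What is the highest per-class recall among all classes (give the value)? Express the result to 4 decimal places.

Per-class recall (TP/(TP+FN)):
  rock: TP=45, FN=1+4+1+2+2=10 → 45/55 = 0.81818
  jazz: TP=10, FN=3+2+2+1+1=9 → 10/19 = 0.52632
  pop: TP=62, FN=1+2+1+0+1=5 → 62/67 = 0.92537
  classical: TP=27, FN=8+3+2+3+5=21 → 27/48 = 0.56250
  hiphop: TP=43, FN=4+10+2+2+4=22 → 43/65 = 0.66154
  metal: TP=44, FN=2+4+5+4+7=22 → 44/66 = 0.66667
Highest is class 'pop' with recall = 0.9254.

0.9254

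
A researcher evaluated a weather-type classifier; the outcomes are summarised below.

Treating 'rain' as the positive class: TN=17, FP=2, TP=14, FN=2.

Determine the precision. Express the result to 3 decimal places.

0.875

Precision = TP/(TP+FP) = 14/(14+2) = 14/16 = 0.875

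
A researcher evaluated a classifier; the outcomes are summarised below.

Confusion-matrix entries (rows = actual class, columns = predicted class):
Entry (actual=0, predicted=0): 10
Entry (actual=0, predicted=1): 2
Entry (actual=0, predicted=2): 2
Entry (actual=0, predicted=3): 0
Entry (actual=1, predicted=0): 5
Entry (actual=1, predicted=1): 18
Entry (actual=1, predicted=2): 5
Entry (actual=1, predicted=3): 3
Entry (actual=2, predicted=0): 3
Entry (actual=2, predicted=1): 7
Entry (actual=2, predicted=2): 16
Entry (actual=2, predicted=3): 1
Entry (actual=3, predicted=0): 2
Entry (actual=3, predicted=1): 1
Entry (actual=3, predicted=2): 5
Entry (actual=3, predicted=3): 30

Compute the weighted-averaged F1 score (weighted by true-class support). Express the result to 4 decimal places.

0.6775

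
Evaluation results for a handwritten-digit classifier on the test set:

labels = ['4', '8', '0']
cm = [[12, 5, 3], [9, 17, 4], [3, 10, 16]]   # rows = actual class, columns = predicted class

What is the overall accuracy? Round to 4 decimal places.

0.5696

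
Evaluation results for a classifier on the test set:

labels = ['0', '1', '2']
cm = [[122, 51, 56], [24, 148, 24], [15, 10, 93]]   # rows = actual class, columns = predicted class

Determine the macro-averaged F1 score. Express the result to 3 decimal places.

Per-class F1 score (2·TP/(2·TP+FP+FN)):
  0: TP=122, FP=24+15=39, FN=51+56=107 → 244/390 = 0.6256
  1: TP=148, FP=51+10=61, FN=24+24=48 → 296/405 = 0.7309
  2: TP=93, FP=56+24=80, FN=15+10=25 → 186/291 = 0.6392
Macro-F1 score = mean = (0.6256 + 0.7309 + 0.6392) / 3 = 0.665

0.665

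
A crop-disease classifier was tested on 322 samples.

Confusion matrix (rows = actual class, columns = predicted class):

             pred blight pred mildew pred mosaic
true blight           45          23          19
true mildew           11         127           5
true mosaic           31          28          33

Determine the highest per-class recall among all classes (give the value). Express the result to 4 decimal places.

Per-class recall (TP/(TP+FN)):
  blight: TP=45, FN=23+19=42 → 45/87 = 0.51724
  mildew: TP=127, FN=11+5=16 → 127/143 = 0.88811
  mosaic: TP=33, FN=31+28=59 → 33/92 = 0.35870
Highest is class 'mildew' with recall = 0.8881.

0.8881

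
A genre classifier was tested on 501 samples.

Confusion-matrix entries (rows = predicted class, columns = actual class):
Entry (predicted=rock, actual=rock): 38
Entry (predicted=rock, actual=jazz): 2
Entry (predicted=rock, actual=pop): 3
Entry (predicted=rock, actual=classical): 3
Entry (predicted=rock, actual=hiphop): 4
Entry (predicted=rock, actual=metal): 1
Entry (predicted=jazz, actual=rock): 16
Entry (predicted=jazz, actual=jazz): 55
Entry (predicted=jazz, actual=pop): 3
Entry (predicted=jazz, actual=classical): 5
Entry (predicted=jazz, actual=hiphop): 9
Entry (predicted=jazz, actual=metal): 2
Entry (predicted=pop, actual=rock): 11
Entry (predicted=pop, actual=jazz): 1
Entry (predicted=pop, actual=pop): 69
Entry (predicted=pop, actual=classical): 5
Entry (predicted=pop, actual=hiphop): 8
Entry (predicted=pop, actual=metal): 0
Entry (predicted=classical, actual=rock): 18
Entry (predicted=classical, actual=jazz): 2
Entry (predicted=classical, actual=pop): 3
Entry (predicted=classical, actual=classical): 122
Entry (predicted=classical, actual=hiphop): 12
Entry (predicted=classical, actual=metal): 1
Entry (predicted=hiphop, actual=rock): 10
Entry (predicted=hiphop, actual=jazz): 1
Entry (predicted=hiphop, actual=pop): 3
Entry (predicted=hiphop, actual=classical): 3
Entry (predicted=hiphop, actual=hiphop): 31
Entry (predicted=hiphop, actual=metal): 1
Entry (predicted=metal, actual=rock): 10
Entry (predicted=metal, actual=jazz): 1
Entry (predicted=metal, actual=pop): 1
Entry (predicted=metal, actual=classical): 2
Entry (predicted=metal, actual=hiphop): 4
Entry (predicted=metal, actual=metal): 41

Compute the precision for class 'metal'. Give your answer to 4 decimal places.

Treat 'metal' as positive and all other classes as negative.
precision = TP/(TP+FP).
metal: TP=41, FP=10+1+1+2+4=18 → 41/59 = 0.69492

0.6949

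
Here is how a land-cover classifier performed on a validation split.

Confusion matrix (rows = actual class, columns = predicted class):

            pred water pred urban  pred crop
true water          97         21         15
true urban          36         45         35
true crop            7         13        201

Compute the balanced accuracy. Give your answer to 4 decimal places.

0.6756

Balanced accuracy = mean of per-class recall.
  water: recall = 97/133 = 0.72932
  urban: recall = 45/116 = 0.38793
  crop: recall = 201/221 = 0.90950
Mean = (0.72932 + 0.38793 + 0.90950) / 3 = 0.6756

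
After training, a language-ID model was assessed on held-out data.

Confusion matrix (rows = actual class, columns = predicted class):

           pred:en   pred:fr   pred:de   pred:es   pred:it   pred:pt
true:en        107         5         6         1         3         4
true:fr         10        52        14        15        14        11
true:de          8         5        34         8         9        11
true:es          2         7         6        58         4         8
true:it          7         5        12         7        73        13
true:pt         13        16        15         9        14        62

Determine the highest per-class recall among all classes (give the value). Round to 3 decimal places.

0.849

Per-class recall (TP/(TP+FN)):
  en: TP=107, FN=5+6+1+3+4=19 → 107/126 = 0.8492
  fr: TP=52, FN=10+14+15+14+11=64 → 52/116 = 0.4483
  de: TP=34, FN=8+5+8+9+11=41 → 34/75 = 0.4533
  es: TP=58, FN=2+7+6+4+8=27 → 58/85 = 0.6824
  it: TP=73, FN=7+5+12+7+13=44 → 73/117 = 0.6239
  pt: TP=62, FN=13+16+15+9+14=67 → 62/129 = 0.4806
Highest is class 'en' with recall = 0.849.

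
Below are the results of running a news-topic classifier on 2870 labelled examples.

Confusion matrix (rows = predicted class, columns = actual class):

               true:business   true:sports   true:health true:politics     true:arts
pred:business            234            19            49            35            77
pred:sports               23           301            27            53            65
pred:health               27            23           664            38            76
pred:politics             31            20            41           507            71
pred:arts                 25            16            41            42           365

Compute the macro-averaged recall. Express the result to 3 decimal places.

0.720

Per-class recall (TP/(TP+FN)):
  business: TP=234, FN=23+27+31+25=106 → 234/340 = 0.6882
  sports: TP=301, FN=19+23+20+16=78 → 301/379 = 0.7942
  health: TP=664, FN=49+27+41+41=158 → 664/822 = 0.8078
  politics: TP=507, FN=35+53+38+42=168 → 507/675 = 0.7511
  arts: TP=365, FN=77+65+76+71=289 → 365/654 = 0.5581
Macro-recall = mean = (0.6882 + 0.7942 + 0.8078 + 0.7511 + 0.5581) / 5 = 0.720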